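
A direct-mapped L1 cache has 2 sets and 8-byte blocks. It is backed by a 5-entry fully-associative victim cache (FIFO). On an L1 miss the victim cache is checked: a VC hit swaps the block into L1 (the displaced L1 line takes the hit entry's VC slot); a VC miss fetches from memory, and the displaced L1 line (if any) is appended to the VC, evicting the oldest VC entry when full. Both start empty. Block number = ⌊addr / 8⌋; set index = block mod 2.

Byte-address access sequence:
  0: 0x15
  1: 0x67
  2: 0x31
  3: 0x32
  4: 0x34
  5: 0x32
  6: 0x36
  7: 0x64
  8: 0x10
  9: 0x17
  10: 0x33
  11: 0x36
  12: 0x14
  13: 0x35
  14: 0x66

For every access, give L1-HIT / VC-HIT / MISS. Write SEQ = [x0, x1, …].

SEQ = [MISS, MISS, MISS, L1-HIT, L1-HIT, L1-HIT, L1-HIT, VC-HIT, VC-HIT, L1-HIT, VC-HIT, L1-HIT, VC-HIT, VC-HIT, VC-HIT]

#0 0x15→b2/s0 MISS; vc=[]
#1 0x67→b12/s0 MISS; vc=[2]
#2 0x31→b6/s0 MISS; vc=[2,12]
#3 0x32→b6/s0 L1-HIT; vc=[2,12]
#4 0x34→b6/s0 L1-HIT; vc=[2,12]
#5 0x32→b6/s0 L1-HIT; vc=[2,12]
#6 0x36→b6/s0 L1-HIT; vc=[2,12]
#7 0x64→b12/s0 VC-HIT; vc=[2,6]
#8 0x10→b2/s0 VC-HIT; vc=[12,6]
#9 0x17→b2/s0 L1-HIT; vc=[12,6]
#10 0x33→b6/s0 VC-HIT; vc=[12,2]
#11 0x36→b6/s0 L1-HIT; vc=[12,2]
#12 0x14→b2/s0 VC-HIT; vc=[12,6]
#13 0x35→b6/s0 VC-HIT; vc=[12,2]
#14 0x66→b12/s0 VC-HIT; vc=[6,2]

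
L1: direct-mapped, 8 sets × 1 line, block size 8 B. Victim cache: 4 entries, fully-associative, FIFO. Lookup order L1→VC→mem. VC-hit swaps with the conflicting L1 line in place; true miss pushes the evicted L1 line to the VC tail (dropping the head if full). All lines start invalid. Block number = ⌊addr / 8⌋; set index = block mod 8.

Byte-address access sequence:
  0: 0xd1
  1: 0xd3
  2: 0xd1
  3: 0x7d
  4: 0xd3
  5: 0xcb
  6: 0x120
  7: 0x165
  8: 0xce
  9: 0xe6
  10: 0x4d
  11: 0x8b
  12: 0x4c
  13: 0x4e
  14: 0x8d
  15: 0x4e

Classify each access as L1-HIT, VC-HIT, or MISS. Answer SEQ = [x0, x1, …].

SEQ = [MISS, L1-HIT, L1-HIT, MISS, L1-HIT, MISS, MISS, MISS, L1-HIT, MISS, MISS, MISS, VC-HIT, L1-HIT, VC-HIT, VC-HIT]

0: 0xd1 (blk 26, set 2) → MISS  vc=[]
1: 0xd3 (blk 26, set 2) → L1-HIT  vc=[]
2: 0xd1 (blk 26, set 2) → L1-HIT  vc=[]
3: 0x7d (blk 15, set 7) → MISS  vc=[]
4: 0xd3 (blk 26, set 2) → L1-HIT  vc=[]
5: 0xcb (blk 25, set 1) → MISS  vc=[]
6: 0x120 (blk 36, set 4) → MISS  vc=[]
7: 0x165 (blk 44, set 4) → MISS  vc=[36]
8: 0xce (blk 25, set 1) → L1-HIT  vc=[36]
9: 0xe6 (blk 28, set 4) → MISS  vc=[36, 44]
10: 0x4d (blk 9, set 1) → MISS  vc=[36, 44, 25]
11: 0x8b (blk 17, set 1) → MISS  vc=[36, 44, 25, 9]
12: 0x4c (blk 9, set 1) → VC-HIT  vc=[36, 44, 25, 17]
13: 0x4e (blk 9, set 1) → L1-HIT  vc=[36, 44, 25, 17]
14: 0x8d (blk 17, set 1) → VC-HIT  vc=[36, 44, 25, 9]
15: 0x4e (blk 9, set 1) → VC-HIT  vc=[36, 44, 25, 17]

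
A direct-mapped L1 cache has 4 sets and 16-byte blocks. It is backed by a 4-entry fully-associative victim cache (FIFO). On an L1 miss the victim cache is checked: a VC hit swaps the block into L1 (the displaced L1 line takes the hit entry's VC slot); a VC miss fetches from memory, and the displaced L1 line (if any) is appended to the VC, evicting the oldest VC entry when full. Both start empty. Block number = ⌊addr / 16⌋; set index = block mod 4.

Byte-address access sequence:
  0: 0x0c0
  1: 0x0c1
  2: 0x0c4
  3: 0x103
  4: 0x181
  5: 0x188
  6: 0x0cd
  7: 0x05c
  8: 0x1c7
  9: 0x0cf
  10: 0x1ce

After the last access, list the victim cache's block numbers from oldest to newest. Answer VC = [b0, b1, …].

VC = [24, 16, 12]

0: 0xc0 (blk 12, set 0) → MISS  vc=[]
1: 0xc1 (blk 12, set 0) → L1-HIT  vc=[]
2: 0xc4 (blk 12, set 0) → L1-HIT  vc=[]
3: 0x103 (blk 16, set 0) → MISS  vc=[12]
4: 0x181 (blk 24, set 0) → MISS  vc=[12, 16]
5: 0x188 (blk 24, set 0) → L1-HIT  vc=[12, 16]
6: 0xcd (blk 12, set 0) → VC-HIT  vc=[24, 16]
7: 0x5c (blk 5, set 1) → MISS  vc=[24, 16]
8: 0x1c7 (blk 28, set 0) → MISS  vc=[24, 16, 12]
9: 0xcf (blk 12, set 0) → VC-HIT  vc=[24, 16, 28]
10: 0x1ce (blk 28, set 0) → VC-HIT  vc=[24, 16, 12]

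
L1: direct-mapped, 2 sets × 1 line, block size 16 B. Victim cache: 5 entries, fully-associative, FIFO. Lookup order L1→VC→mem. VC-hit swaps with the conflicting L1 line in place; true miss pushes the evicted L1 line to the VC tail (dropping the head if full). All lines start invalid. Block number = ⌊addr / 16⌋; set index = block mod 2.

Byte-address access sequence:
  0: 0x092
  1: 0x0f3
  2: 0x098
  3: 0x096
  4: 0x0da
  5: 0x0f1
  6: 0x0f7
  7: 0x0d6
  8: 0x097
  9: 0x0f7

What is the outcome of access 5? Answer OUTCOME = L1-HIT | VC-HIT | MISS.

OUTCOME = VC-HIT

0: 0x92 (blk 9, set 1) → MISS  vc=[]
1: 0xf3 (blk 15, set 1) → MISS  vc=[9]
2: 0x98 (blk 9, set 1) → VC-HIT  vc=[15]
3: 0x96 (blk 9, set 1) → L1-HIT  vc=[15]
4: 0xda (blk 13, set 1) → MISS  vc=[15, 9]
5: 0xf1 (blk 15, set 1) → VC-HIT  vc=[13, 9]
6: 0xf7 (blk 15, set 1) → L1-HIT  vc=[13, 9]
7: 0xd6 (blk 13, set 1) → VC-HIT  vc=[15, 9]
8: 0x97 (blk 9, set 1) → VC-HIT  vc=[15, 13]
9: 0xf7 (blk 15, set 1) → VC-HIT  vc=[9, 13]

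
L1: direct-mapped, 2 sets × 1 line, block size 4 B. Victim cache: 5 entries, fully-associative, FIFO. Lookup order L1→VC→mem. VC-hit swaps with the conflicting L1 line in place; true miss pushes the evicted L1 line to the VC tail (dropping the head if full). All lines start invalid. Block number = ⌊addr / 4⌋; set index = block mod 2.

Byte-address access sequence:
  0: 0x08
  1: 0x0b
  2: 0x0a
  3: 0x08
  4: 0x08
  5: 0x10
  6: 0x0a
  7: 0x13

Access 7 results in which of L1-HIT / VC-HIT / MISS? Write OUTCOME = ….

OUTCOME = VC-HIT

#0 0x8→b2/s0 MISS; vc=[]
#1 0xb→b2/s0 L1-HIT; vc=[]
#2 0xa→b2/s0 L1-HIT; vc=[]
#3 0x8→b2/s0 L1-HIT; vc=[]
#4 0x8→b2/s0 L1-HIT; vc=[]
#5 0x10→b4/s0 MISS; vc=[2]
#6 0xa→b2/s0 VC-HIT; vc=[4]
#7 0x13→b4/s0 VC-HIT; vc=[2]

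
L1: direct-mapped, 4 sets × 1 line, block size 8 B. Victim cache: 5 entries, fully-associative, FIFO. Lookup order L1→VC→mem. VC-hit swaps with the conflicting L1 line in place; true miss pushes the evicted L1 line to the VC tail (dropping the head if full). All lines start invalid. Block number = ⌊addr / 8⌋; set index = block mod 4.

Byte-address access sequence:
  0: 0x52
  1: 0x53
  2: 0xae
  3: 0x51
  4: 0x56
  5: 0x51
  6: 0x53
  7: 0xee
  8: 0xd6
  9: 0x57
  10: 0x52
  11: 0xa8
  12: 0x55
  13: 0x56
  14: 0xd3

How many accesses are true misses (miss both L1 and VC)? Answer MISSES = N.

MISSES = 4

0: 0x52 (blk 10, set 2) → MISS  vc=[]
1: 0x53 (blk 10, set 2) → L1-HIT  vc=[]
2: 0xae (blk 21, set 1) → MISS  vc=[]
3: 0x51 (blk 10, set 2) → L1-HIT  vc=[]
4: 0x56 (blk 10, set 2) → L1-HIT  vc=[]
5: 0x51 (blk 10, set 2) → L1-HIT  vc=[]
6: 0x53 (blk 10, set 2) → L1-HIT  vc=[]
7: 0xee (blk 29, set 1) → MISS  vc=[21]
8: 0xd6 (blk 26, set 2) → MISS  vc=[21, 10]
9: 0x57 (blk 10, set 2) → VC-HIT  vc=[21, 26]
10: 0x52 (blk 10, set 2) → L1-HIT  vc=[21, 26]
11: 0xa8 (blk 21, set 1) → VC-HIT  vc=[29, 26]
12: 0x55 (blk 10, set 2) → L1-HIT  vc=[29, 26]
13: 0x56 (blk 10, set 2) → L1-HIT  vc=[29, 26]
14: 0xd3 (blk 26, set 2) → VC-HIT  vc=[29, 10]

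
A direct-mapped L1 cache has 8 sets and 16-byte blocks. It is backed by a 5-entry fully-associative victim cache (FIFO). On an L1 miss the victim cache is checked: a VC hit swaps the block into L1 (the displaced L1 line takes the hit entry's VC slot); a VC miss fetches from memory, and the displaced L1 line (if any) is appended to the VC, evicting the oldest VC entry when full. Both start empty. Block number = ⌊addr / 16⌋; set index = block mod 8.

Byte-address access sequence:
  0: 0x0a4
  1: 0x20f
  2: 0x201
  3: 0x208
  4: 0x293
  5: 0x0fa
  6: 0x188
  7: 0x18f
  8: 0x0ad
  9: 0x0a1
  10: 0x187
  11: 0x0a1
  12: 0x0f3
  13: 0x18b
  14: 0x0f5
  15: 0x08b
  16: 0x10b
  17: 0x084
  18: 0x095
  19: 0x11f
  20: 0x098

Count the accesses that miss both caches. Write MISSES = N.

#0 0xa4→b10/s2 MISS; vc=[]
#1 0x20f→b32/s0 MISS; vc=[]
#2 0x201→b32/s0 L1-HIT; vc=[]
#3 0x208→b32/s0 L1-HIT; vc=[]
#4 0x293→b41/s1 MISS; vc=[]
#5 0xfa→b15/s7 MISS; vc=[]
#6 0x188→b24/s0 MISS; vc=[32]
#7 0x18f→b24/s0 L1-HIT; vc=[32]
#8 0xad→b10/s2 L1-HIT; vc=[32]
#9 0xa1→b10/s2 L1-HIT; vc=[32]
#10 0x187→b24/s0 L1-HIT; vc=[32]
#11 0xa1→b10/s2 L1-HIT; vc=[32]
#12 0xf3→b15/s7 L1-HIT; vc=[32]
#13 0x18b→b24/s0 L1-HIT; vc=[32]
#14 0xf5→b15/s7 L1-HIT; vc=[32]
#15 0x8b→b8/s0 MISS; vc=[32,24]
#16 0x10b→b16/s0 MISS; vc=[32,24,8]
#17 0x84→b8/s0 VC-HIT; vc=[32,24,16]
#18 0x95→b9/s1 MISS; vc=[32,24,16,41]
#19 0x11f→b17/s1 MISS; vc=[32,24,16,41,9]
#20 0x98→b9/s1 VC-HIT; vc=[32,24,16,41,17]

MISSES = 9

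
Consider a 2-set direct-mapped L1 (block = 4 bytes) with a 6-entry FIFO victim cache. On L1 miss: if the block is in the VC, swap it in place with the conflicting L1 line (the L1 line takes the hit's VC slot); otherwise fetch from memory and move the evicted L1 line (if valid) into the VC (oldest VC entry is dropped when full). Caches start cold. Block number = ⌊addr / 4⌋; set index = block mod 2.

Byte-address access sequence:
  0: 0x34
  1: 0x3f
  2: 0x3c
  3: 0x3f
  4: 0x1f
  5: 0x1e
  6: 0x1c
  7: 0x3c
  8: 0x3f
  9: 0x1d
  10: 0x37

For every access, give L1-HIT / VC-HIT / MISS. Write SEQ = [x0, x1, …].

0: 0x34 (blk 13, set 1) → MISS  vc=[]
1: 0x3f (blk 15, set 1) → MISS  vc=[13]
2: 0x3c (blk 15, set 1) → L1-HIT  vc=[13]
3: 0x3f (blk 15, set 1) → L1-HIT  vc=[13]
4: 0x1f (blk 7, set 1) → MISS  vc=[13, 15]
5: 0x1e (blk 7, set 1) → L1-HIT  vc=[13, 15]
6: 0x1c (blk 7, set 1) → L1-HIT  vc=[13, 15]
7: 0x3c (blk 15, set 1) → VC-HIT  vc=[13, 7]
8: 0x3f (blk 15, set 1) → L1-HIT  vc=[13, 7]
9: 0x1d (blk 7, set 1) → VC-HIT  vc=[13, 15]
10: 0x37 (blk 13, set 1) → VC-HIT  vc=[7, 15]

SEQ = [MISS, MISS, L1-HIT, L1-HIT, MISS, L1-HIT, L1-HIT, VC-HIT, L1-HIT, VC-HIT, VC-HIT]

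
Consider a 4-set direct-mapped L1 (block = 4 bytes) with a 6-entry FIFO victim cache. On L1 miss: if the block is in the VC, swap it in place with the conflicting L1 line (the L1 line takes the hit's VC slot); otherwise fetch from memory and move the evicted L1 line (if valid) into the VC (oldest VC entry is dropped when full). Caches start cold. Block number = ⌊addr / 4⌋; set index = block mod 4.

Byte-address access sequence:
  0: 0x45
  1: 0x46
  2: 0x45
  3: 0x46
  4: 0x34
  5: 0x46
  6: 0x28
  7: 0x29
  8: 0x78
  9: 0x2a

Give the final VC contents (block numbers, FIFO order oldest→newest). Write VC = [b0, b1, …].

0: 0x45 (blk 17, set 1) → MISS  vc=[]
1: 0x46 (blk 17, set 1) → L1-HIT  vc=[]
2: 0x45 (blk 17, set 1) → L1-HIT  vc=[]
3: 0x46 (blk 17, set 1) → L1-HIT  vc=[]
4: 0x34 (blk 13, set 1) → MISS  vc=[17]
5: 0x46 (blk 17, set 1) → VC-HIT  vc=[13]
6: 0x28 (blk 10, set 2) → MISS  vc=[13]
7: 0x29 (blk 10, set 2) → L1-HIT  vc=[13]
8: 0x78 (blk 30, set 2) → MISS  vc=[13, 10]
9: 0x2a (blk 10, set 2) → VC-HIT  vc=[13, 30]

VC = [13, 30]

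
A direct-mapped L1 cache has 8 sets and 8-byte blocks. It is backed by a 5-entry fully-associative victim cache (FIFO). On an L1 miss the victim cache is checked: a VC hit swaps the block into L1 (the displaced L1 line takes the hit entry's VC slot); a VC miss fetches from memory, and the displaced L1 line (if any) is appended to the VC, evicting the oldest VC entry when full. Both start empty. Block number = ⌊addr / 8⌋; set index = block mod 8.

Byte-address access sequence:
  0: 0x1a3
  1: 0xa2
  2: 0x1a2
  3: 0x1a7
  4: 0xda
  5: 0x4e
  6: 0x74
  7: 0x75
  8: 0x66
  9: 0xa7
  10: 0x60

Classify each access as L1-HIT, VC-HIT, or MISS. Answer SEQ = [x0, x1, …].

SEQ = [MISS, MISS, VC-HIT, L1-HIT, MISS, MISS, MISS, L1-HIT, MISS, VC-HIT, VC-HIT]

#0 0x1a3→b52/s4 MISS; vc=[]
#1 0xa2→b20/s4 MISS; vc=[52]
#2 0x1a2→b52/s4 VC-HIT; vc=[20]
#3 0x1a7→b52/s4 L1-HIT; vc=[20]
#4 0xda→b27/s3 MISS; vc=[20]
#5 0x4e→b9/s1 MISS; vc=[20]
#6 0x74→b14/s6 MISS; vc=[20]
#7 0x75→b14/s6 L1-HIT; vc=[20]
#8 0x66→b12/s4 MISS; vc=[20,52]
#9 0xa7→b20/s4 VC-HIT; vc=[12,52]
#10 0x60→b12/s4 VC-HIT; vc=[20,52]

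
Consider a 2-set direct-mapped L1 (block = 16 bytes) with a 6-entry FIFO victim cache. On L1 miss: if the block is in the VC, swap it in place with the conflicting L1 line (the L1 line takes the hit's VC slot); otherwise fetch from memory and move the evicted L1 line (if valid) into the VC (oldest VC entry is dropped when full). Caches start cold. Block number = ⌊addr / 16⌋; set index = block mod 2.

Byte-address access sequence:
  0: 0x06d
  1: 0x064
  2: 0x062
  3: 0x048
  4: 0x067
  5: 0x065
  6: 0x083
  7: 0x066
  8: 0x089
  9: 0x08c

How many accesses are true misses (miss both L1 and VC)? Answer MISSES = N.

MISSES = 3

#0 0x6d→b6/s0 MISS; vc=[]
#1 0x64→b6/s0 L1-HIT; vc=[]
#2 0x62→b6/s0 L1-HIT; vc=[]
#3 0x48→b4/s0 MISS; vc=[6]
#4 0x67→b6/s0 VC-HIT; vc=[4]
#5 0x65→b6/s0 L1-HIT; vc=[4]
#6 0x83→b8/s0 MISS; vc=[4,6]
#7 0x66→b6/s0 VC-HIT; vc=[4,8]
#8 0x89→b8/s0 VC-HIT; vc=[4,6]
#9 0x8c→b8/s0 L1-HIT; vc=[4,6]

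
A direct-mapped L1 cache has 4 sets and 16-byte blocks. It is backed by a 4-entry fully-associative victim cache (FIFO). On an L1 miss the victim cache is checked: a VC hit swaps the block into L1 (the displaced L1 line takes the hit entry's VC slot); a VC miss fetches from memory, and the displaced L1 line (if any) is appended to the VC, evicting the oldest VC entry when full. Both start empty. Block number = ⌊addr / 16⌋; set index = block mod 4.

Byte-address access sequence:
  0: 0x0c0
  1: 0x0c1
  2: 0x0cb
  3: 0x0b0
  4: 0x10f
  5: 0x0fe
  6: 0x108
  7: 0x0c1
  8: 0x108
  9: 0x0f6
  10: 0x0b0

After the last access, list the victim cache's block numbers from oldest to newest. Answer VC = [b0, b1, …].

0: 0xc0 (blk 12, set 0) → MISS  vc=[]
1: 0xc1 (blk 12, set 0) → L1-HIT  vc=[]
2: 0xcb (blk 12, set 0) → L1-HIT  vc=[]
3: 0xb0 (blk 11, set 3) → MISS  vc=[]
4: 0x10f (blk 16, set 0) → MISS  vc=[12]
5: 0xfe (blk 15, set 3) → MISS  vc=[12, 11]
6: 0x108 (blk 16, set 0) → L1-HIT  vc=[12, 11]
7: 0xc1 (blk 12, set 0) → VC-HIT  vc=[16, 11]
8: 0x108 (blk 16, set 0) → VC-HIT  vc=[12, 11]
9: 0xf6 (blk 15, set 3) → L1-HIT  vc=[12, 11]
10: 0xb0 (blk 11, set 3) → VC-HIT  vc=[12, 15]

VC = [12, 15]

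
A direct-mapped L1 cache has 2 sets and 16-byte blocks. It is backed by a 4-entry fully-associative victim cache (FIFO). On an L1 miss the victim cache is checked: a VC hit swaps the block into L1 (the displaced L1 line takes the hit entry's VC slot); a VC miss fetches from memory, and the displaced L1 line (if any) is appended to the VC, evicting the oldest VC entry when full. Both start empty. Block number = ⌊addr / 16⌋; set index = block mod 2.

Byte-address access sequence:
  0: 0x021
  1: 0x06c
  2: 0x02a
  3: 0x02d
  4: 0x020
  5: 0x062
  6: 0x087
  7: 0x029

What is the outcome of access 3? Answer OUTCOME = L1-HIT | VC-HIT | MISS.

OUTCOME = L1-HIT

0: 0x21 (blk 2, set 0) → MISS  vc=[]
1: 0x6c (blk 6, set 0) → MISS  vc=[2]
2: 0x2a (blk 2, set 0) → VC-HIT  vc=[6]
3: 0x2d (blk 2, set 0) → L1-HIT  vc=[6]
4: 0x20 (blk 2, set 0) → L1-HIT  vc=[6]
5: 0x62 (blk 6, set 0) → VC-HIT  vc=[2]
6: 0x87 (blk 8, set 0) → MISS  vc=[2, 6]
7: 0x29 (blk 2, set 0) → VC-HIT  vc=[8, 6]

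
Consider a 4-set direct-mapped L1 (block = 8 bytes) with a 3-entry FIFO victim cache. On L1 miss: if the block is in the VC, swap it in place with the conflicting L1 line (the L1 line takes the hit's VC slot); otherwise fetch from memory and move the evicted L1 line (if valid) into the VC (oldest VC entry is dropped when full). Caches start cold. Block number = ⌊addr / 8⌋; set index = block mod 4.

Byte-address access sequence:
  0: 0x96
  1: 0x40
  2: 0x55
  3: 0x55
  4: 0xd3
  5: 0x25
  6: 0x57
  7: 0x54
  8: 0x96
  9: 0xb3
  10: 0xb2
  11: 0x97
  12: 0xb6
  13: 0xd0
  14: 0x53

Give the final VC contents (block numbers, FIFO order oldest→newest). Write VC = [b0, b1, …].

VC = [8, 18, 26]

  [0] addr=0x96 blk=18 s=2: MISS | VC []
  [1] addr=0x40 blk=8 s=0: MISS | VC []
  [2] addr=0x55 blk=10 s=2: MISS | VC [18]
  [3] addr=0x55 blk=10 s=2: L1-HIT | VC [18]
  [4] addr=0xd3 blk=26 s=2: MISS | VC [18, 10]
  [5] addr=0x25 blk=4 s=0: MISS | VC [18, 10, 8]
  [6] addr=0x57 blk=10 s=2: VC-HIT | VC [18, 26, 8]
  [7] addr=0x54 blk=10 s=2: L1-HIT | VC [18, 26, 8]
  [8] addr=0x96 blk=18 s=2: VC-HIT | VC [10, 26, 8]
  [9] addr=0xb3 blk=22 s=2: MISS | VC [26, 8, 18]
  [10] addr=0xb2 blk=22 s=2: L1-HIT | VC [26, 8, 18]
  [11] addr=0x97 blk=18 s=2: VC-HIT | VC [26, 8, 22]
  [12] addr=0xb6 blk=22 s=2: VC-HIT | VC [26, 8, 18]
  [13] addr=0xd0 blk=26 s=2: VC-HIT | VC [22, 8, 18]
  [14] addr=0x53 blk=10 s=2: MISS | VC [8, 18, 26]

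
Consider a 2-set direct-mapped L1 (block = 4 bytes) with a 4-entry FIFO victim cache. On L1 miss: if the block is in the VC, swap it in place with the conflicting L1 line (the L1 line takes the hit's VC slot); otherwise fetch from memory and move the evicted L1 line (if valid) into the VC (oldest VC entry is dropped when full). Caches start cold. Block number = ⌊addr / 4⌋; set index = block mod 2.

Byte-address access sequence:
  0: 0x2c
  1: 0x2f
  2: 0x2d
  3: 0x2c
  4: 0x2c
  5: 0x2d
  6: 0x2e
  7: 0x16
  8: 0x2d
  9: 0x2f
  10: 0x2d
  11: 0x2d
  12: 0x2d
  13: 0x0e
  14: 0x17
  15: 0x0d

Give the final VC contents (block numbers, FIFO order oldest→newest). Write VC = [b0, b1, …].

#0 0x2c→b11/s1 MISS; vc=[]
#1 0x2f→b11/s1 L1-HIT; vc=[]
#2 0x2d→b11/s1 L1-HIT; vc=[]
#3 0x2c→b11/s1 L1-HIT; vc=[]
#4 0x2c→b11/s1 L1-HIT; vc=[]
#5 0x2d→b11/s1 L1-HIT; vc=[]
#6 0x2e→b11/s1 L1-HIT; vc=[]
#7 0x16→b5/s1 MISS; vc=[11]
#8 0x2d→b11/s1 VC-HIT; vc=[5]
#9 0x2f→b11/s1 L1-HIT; vc=[5]
#10 0x2d→b11/s1 L1-HIT; vc=[5]
#11 0x2d→b11/s1 L1-HIT; vc=[5]
#12 0x2d→b11/s1 L1-HIT; vc=[5]
#13 0xe→b3/s1 MISS; vc=[5,11]
#14 0x17→b5/s1 VC-HIT; vc=[3,11]
#15 0xd→b3/s1 VC-HIT; vc=[5,11]

VC = [5, 11]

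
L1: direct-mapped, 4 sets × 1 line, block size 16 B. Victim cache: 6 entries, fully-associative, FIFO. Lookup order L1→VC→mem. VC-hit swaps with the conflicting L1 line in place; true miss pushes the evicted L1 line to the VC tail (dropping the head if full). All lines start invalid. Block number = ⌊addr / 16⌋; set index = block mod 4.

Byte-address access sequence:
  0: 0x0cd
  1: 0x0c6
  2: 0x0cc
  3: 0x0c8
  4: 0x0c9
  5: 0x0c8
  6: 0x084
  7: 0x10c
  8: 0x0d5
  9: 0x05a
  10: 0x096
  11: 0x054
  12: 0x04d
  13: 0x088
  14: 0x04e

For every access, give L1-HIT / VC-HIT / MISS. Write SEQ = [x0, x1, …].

#0 0xcd→b12/s0 MISS; vc=[]
#1 0xc6→b12/s0 L1-HIT; vc=[]
#2 0xcc→b12/s0 L1-HIT; vc=[]
#3 0xc8→b12/s0 L1-HIT; vc=[]
#4 0xc9→b12/s0 L1-HIT; vc=[]
#5 0xc8→b12/s0 L1-HIT; vc=[]
#6 0x84→b8/s0 MISS; vc=[12]
#7 0x10c→b16/s0 MISS; vc=[12,8]
#8 0xd5→b13/s1 MISS; vc=[12,8]
#9 0x5a→b5/s1 MISS; vc=[12,8,13]
#10 0x96→b9/s1 MISS; vc=[12,8,13,5]
#11 0x54→b5/s1 VC-HIT; vc=[12,8,13,9]
#12 0x4d→b4/s0 MISS; vc=[12,8,13,9,16]
#13 0x88→b8/s0 VC-HIT; vc=[12,4,13,9,16]
#14 0x4e→b4/s0 VC-HIT; vc=[12,8,13,9,16]

SEQ = [MISS, L1-HIT, L1-HIT, L1-HIT, L1-HIT, L1-HIT, MISS, MISS, MISS, MISS, MISS, VC-HIT, MISS, VC-HIT, VC-HIT]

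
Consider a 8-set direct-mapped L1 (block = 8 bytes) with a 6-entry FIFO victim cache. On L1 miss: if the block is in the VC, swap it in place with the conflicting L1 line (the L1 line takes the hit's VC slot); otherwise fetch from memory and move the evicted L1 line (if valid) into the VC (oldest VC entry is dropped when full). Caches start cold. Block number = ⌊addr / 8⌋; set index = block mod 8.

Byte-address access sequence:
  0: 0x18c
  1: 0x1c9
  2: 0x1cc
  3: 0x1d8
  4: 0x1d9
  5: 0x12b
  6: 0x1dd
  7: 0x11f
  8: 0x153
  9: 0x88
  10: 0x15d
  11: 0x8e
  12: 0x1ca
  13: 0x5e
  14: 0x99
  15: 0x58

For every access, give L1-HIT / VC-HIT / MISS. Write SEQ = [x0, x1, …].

SEQ = [MISS, MISS, L1-HIT, MISS, L1-HIT, MISS, L1-HIT, MISS, MISS, MISS, MISS, L1-HIT, VC-HIT, MISS, MISS, VC-HIT]

0: 0x18c (blk 49, set 1) → MISS  vc=[]
1: 0x1c9 (blk 57, set 1) → MISS  vc=[49]
2: 0x1cc (blk 57, set 1) → L1-HIT  vc=[49]
3: 0x1d8 (blk 59, set 3) → MISS  vc=[49]
4: 0x1d9 (blk 59, set 3) → L1-HIT  vc=[49]
5: 0x12b (blk 37, set 5) → MISS  vc=[49]
6: 0x1dd (blk 59, set 3) → L1-HIT  vc=[49]
7: 0x11f (blk 35, set 3) → MISS  vc=[49, 59]
8: 0x153 (blk 42, set 2) → MISS  vc=[49, 59]
9: 0x88 (blk 17, set 1) → MISS  vc=[49, 59, 57]
10: 0x15d (blk 43, set 3) → MISS  vc=[49, 59, 57, 35]
11: 0x8e (blk 17, set 1) → L1-HIT  vc=[49, 59, 57, 35]
12: 0x1ca (blk 57, set 1) → VC-HIT  vc=[49, 59, 17, 35]
13: 0x5e (blk 11, set 3) → MISS  vc=[49, 59, 17, 35, 43]
14: 0x99 (blk 19, set 3) → MISS  vc=[49, 59, 17, 35, 43, 11]
15: 0x58 (blk 11, set 3) → VC-HIT  vc=[49, 59, 17, 35, 43, 19]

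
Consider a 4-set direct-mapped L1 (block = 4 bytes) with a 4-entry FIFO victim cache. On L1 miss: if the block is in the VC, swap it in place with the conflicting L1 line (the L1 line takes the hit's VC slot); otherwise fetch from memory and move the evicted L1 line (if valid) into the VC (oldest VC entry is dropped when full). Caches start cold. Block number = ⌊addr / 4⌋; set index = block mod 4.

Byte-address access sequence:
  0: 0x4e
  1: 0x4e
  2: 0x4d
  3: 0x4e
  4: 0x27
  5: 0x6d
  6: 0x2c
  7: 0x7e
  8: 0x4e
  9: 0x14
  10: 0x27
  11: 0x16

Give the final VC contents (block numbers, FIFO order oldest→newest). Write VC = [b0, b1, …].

#0 0x4e→b19/s3 MISS; vc=[]
#1 0x4e→b19/s3 L1-HIT; vc=[]
#2 0x4d→b19/s3 L1-HIT; vc=[]
#3 0x4e→b19/s3 L1-HIT; vc=[]
#4 0x27→b9/s1 MISS; vc=[]
#5 0x6d→b27/s3 MISS; vc=[19]
#6 0x2c→b11/s3 MISS; vc=[19,27]
#7 0x7e→b31/s3 MISS; vc=[19,27,11]
#8 0x4e→b19/s3 VC-HIT; vc=[31,27,11]
#9 0x14→b5/s1 MISS; vc=[31,27,11,9]
#10 0x27→b9/s1 VC-HIT; vc=[31,27,11,5]
#11 0x16→b5/s1 VC-HIT; vc=[31,27,11,9]

VC = [31, 27, 11, 9]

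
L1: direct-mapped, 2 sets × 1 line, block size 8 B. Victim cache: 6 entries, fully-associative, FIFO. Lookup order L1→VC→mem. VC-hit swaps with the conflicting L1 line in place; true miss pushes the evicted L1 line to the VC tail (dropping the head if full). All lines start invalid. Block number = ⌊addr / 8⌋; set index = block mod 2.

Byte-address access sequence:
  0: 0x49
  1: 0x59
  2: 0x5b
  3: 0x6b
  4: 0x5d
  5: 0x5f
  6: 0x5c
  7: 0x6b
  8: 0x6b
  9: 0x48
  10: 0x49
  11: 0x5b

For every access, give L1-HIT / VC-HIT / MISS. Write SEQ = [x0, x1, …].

#0 0x49→b9/s1 MISS; vc=[]
#1 0x59→b11/s1 MISS; vc=[9]
#2 0x5b→b11/s1 L1-HIT; vc=[9]
#3 0x6b→b13/s1 MISS; vc=[9,11]
#4 0x5d→b11/s1 VC-HIT; vc=[9,13]
#5 0x5f→b11/s1 L1-HIT; vc=[9,13]
#6 0x5c→b11/s1 L1-HIT; vc=[9,13]
#7 0x6b→b13/s1 VC-HIT; vc=[9,11]
#8 0x6b→b13/s1 L1-HIT; vc=[9,11]
#9 0x48→b9/s1 VC-HIT; vc=[13,11]
#10 0x49→b9/s1 L1-HIT; vc=[13,11]
#11 0x5b→b11/s1 VC-HIT; vc=[13,9]

SEQ = [MISS, MISS, L1-HIT, MISS, VC-HIT, L1-HIT, L1-HIT, VC-HIT, L1-HIT, VC-HIT, L1-HIT, VC-HIT]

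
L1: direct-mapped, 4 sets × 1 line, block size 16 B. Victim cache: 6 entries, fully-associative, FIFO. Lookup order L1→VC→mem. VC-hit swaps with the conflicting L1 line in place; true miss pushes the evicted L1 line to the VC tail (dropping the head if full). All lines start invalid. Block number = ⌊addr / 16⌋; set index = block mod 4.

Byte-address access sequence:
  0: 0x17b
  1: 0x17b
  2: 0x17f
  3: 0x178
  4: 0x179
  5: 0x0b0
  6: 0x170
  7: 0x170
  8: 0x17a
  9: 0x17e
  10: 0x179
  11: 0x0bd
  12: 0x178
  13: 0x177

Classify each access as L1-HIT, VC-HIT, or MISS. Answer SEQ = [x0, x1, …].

0: 0x17b (blk 23, set 3) → MISS  vc=[]
1: 0x17b (blk 23, set 3) → L1-HIT  vc=[]
2: 0x17f (blk 23, set 3) → L1-HIT  vc=[]
3: 0x178 (blk 23, set 3) → L1-HIT  vc=[]
4: 0x179 (blk 23, set 3) → L1-HIT  vc=[]
5: 0xb0 (blk 11, set 3) → MISS  vc=[23]
6: 0x170 (blk 23, set 3) → VC-HIT  vc=[11]
7: 0x170 (blk 23, set 3) → L1-HIT  vc=[11]
8: 0x17a (blk 23, set 3) → L1-HIT  vc=[11]
9: 0x17e (blk 23, set 3) → L1-HIT  vc=[11]
10: 0x179 (blk 23, set 3) → L1-HIT  vc=[11]
11: 0xbd (blk 11, set 3) → VC-HIT  vc=[23]
12: 0x178 (blk 23, set 3) → VC-HIT  vc=[11]
13: 0x177 (blk 23, set 3) → L1-HIT  vc=[11]

SEQ = [MISS, L1-HIT, L1-HIT, L1-HIT, L1-HIT, MISS, VC-HIT, L1-HIT, L1-HIT, L1-HIT, L1-HIT, VC-HIT, VC-HIT, L1-HIT]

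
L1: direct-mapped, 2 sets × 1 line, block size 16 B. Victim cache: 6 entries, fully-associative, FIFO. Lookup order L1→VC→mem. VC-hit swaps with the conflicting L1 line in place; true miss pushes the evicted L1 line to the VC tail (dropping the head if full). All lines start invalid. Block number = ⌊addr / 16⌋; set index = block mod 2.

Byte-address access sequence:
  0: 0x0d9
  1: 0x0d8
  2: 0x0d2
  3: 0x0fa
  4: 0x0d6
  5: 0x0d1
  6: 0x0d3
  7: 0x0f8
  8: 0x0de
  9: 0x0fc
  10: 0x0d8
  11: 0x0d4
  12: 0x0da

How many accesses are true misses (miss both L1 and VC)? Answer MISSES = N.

0: 0xd9 (blk 13, set 1) → MISS  vc=[]
1: 0xd8 (blk 13, set 1) → L1-HIT  vc=[]
2: 0xd2 (blk 13, set 1) → L1-HIT  vc=[]
3: 0xfa (blk 15, set 1) → MISS  vc=[13]
4: 0xd6 (blk 13, set 1) → VC-HIT  vc=[15]
5: 0xd1 (blk 13, set 1) → L1-HIT  vc=[15]
6: 0xd3 (blk 13, set 1) → L1-HIT  vc=[15]
7: 0xf8 (blk 15, set 1) → VC-HIT  vc=[13]
8: 0xde (blk 13, set 1) → VC-HIT  vc=[15]
9: 0xfc (blk 15, set 1) → VC-HIT  vc=[13]
10: 0xd8 (blk 13, set 1) → VC-HIT  vc=[15]
11: 0xd4 (blk 13, set 1) → L1-HIT  vc=[15]
12: 0xda (blk 13, set 1) → L1-HIT  vc=[15]

MISSES = 2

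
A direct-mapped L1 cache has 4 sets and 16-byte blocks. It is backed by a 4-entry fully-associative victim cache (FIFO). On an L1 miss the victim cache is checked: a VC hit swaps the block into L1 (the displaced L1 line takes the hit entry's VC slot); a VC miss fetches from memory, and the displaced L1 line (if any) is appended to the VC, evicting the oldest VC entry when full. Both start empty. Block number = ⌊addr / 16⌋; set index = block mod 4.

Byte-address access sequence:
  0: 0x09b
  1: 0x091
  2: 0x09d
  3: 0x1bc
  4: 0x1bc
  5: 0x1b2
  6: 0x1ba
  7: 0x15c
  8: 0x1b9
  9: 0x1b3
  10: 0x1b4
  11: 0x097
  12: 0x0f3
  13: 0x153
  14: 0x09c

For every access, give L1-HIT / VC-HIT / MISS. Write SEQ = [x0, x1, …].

0: 0x9b (blk 9, set 1) → MISS  vc=[]
1: 0x91 (blk 9, set 1) → L1-HIT  vc=[]
2: 0x9d (blk 9, set 1) → L1-HIT  vc=[]
3: 0x1bc (blk 27, set 3) → MISS  vc=[]
4: 0x1bc (blk 27, set 3) → L1-HIT  vc=[]
5: 0x1b2 (blk 27, set 3) → L1-HIT  vc=[]
6: 0x1ba (blk 27, set 3) → L1-HIT  vc=[]
7: 0x15c (blk 21, set 1) → MISS  vc=[9]
8: 0x1b9 (blk 27, set 3) → L1-HIT  vc=[9]
9: 0x1b3 (blk 27, set 3) → L1-HIT  vc=[9]
10: 0x1b4 (blk 27, set 3) → L1-HIT  vc=[9]
11: 0x97 (blk 9, set 1) → VC-HIT  vc=[21]
12: 0xf3 (blk 15, set 3) → MISS  vc=[21, 27]
13: 0x153 (blk 21, set 1) → VC-HIT  vc=[9, 27]
14: 0x9c (blk 9, set 1) → VC-HIT  vc=[21, 27]

SEQ = [MISS, L1-HIT, L1-HIT, MISS, L1-HIT, L1-HIT, L1-HIT, MISS, L1-HIT, L1-HIT, L1-HIT, VC-HIT, MISS, VC-HIT, VC-HIT]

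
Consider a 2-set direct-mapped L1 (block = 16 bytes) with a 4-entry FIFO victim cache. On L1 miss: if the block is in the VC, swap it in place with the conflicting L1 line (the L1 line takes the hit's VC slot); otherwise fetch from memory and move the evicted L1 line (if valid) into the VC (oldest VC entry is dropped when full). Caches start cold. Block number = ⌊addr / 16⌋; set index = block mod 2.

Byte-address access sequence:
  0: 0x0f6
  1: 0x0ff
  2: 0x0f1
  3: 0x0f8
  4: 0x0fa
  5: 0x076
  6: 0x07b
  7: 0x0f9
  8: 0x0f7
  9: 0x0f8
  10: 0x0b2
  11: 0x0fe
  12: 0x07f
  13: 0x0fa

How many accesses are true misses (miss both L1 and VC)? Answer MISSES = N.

  [0] addr=0xf6 blk=15 s=1: MISS | VC []
  [1] addr=0xff blk=15 s=1: L1-HIT | VC []
  [2] addr=0xf1 blk=15 s=1: L1-HIT | VC []
  [3] addr=0xf8 blk=15 s=1: L1-HIT | VC []
  [4] addr=0xfa blk=15 s=1: L1-HIT | VC []
  [5] addr=0x76 blk=7 s=1: MISS | VC [15]
  [6] addr=0x7b blk=7 s=1: L1-HIT | VC [15]
  [7] addr=0xf9 blk=15 s=1: VC-HIT | VC [7]
  [8] addr=0xf7 blk=15 s=1: L1-HIT | VC [7]
  [9] addr=0xf8 blk=15 s=1: L1-HIT | VC [7]
  [10] addr=0xb2 blk=11 s=1: MISS | VC [7, 15]
  [11] addr=0xfe blk=15 s=1: VC-HIT | VC [7, 11]
  [12] addr=0x7f blk=7 s=1: VC-HIT | VC [15, 11]
  [13] addr=0xfa blk=15 s=1: VC-HIT | VC [7, 11]

MISSES = 3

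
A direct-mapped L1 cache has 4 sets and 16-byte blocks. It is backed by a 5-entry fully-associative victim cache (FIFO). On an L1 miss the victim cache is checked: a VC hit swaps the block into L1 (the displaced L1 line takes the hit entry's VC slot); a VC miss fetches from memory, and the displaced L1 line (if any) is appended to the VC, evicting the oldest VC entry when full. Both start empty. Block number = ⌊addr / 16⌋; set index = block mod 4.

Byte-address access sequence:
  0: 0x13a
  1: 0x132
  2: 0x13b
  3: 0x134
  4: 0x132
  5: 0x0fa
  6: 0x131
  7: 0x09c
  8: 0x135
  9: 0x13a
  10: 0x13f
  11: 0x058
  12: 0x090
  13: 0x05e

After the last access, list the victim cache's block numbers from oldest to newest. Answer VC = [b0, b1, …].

#0 0x13a→b19/s3 MISS; vc=[]
#1 0x132→b19/s3 L1-HIT; vc=[]
#2 0x13b→b19/s3 L1-HIT; vc=[]
#3 0x134→b19/s3 L1-HIT; vc=[]
#4 0x132→b19/s3 L1-HIT; vc=[]
#5 0xfa→b15/s3 MISS; vc=[19]
#6 0x131→b19/s3 VC-HIT; vc=[15]
#7 0x9c→b9/s1 MISS; vc=[15]
#8 0x135→b19/s3 L1-HIT; vc=[15]
#9 0x13a→b19/s3 L1-HIT; vc=[15]
#10 0x13f→b19/s3 L1-HIT; vc=[15]
#11 0x58→b5/s1 MISS; vc=[15,9]
#12 0x90→b9/s1 VC-HIT; vc=[15,5]
#13 0x5e→b5/s1 VC-HIT; vc=[15,9]

VC = [15, 9]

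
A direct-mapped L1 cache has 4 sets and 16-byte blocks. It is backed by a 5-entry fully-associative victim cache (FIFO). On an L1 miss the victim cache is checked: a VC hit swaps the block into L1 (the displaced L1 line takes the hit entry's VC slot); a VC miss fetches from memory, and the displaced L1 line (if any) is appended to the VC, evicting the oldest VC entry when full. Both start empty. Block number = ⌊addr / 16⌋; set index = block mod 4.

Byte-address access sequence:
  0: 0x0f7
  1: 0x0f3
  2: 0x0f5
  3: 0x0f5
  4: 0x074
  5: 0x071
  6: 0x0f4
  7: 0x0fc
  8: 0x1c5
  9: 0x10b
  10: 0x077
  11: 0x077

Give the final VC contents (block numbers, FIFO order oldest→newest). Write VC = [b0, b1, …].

VC = [15, 28]

  [0] addr=0xf7 blk=15 s=3: MISS | VC []
  [1] addr=0xf3 blk=15 s=3: L1-HIT | VC []
  [2] addr=0xf5 blk=15 s=3: L1-HIT | VC []
  [3] addr=0xf5 blk=15 s=3: L1-HIT | VC []
  [4] addr=0x74 blk=7 s=3: MISS | VC [15]
  [5] addr=0x71 blk=7 s=3: L1-HIT | VC [15]
  [6] addr=0xf4 blk=15 s=3: VC-HIT | VC [7]
  [7] addr=0xfc blk=15 s=3: L1-HIT | VC [7]
  [8] addr=0x1c5 blk=28 s=0: MISS | VC [7]
  [9] addr=0x10b blk=16 s=0: MISS | VC [7, 28]
  [10] addr=0x77 blk=7 s=3: VC-HIT | VC [15, 28]
  [11] addr=0x77 blk=7 s=3: L1-HIT | VC [15, 28]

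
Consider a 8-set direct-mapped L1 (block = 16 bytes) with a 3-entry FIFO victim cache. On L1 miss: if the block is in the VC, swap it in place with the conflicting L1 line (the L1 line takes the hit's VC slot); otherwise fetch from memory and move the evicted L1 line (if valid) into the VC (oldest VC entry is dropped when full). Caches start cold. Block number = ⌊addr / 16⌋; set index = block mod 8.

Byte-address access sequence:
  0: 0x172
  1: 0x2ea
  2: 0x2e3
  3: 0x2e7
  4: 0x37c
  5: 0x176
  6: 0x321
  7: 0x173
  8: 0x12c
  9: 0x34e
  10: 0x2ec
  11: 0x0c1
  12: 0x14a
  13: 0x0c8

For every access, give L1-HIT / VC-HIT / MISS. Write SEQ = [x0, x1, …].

SEQ = [MISS, MISS, L1-HIT, L1-HIT, MISS, VC-HIT, MISS, L1-HIT, MISS, MISS, L1-HIT, MISS, MISS, VC-HIT]

  [0] addr=0x172 blk=23 s=7: MISS | VC []
  [1] addr=0x2ea blk=46 s=6: MISS | VC []
  [2] addr=0x2e3 blk=46 s=6: L1-HIT | VC []
  [3] addr=0x2e7 blk=46 s=6: L1-HIT | VC []
  [4] addr=0x37c blk=55 s=7: MISS | VC [23]
  [5] addr=0x176 blk=23 s=7: VC-HIT | VC [55]
  [6] addr=0x321 blk=50 s=2: MISS | VC [55]
  [7] addr=0x173 blk=23 s=7: L1-HIT | VC [55]
  [8] addr=0x12c blk=18 s=2: MISS | VC [55, 50]
  [9] addr=0x34e blk=52 s=4: MISS | VC [55, 50]
  [10] addr=0x2ec blk=46 s=6: L1-HIT | VC [55, 50]
  [11] addr=0xc1 blk=12 s=4: MISS | VC [55, 50, 52]
  [12] addr=0x14a blk=20 s=4: MISS | VC [50, 52, 12]
  [13] addr=0xc8 blk=12 s=4: VC-HIT | VC [50, 52, 20]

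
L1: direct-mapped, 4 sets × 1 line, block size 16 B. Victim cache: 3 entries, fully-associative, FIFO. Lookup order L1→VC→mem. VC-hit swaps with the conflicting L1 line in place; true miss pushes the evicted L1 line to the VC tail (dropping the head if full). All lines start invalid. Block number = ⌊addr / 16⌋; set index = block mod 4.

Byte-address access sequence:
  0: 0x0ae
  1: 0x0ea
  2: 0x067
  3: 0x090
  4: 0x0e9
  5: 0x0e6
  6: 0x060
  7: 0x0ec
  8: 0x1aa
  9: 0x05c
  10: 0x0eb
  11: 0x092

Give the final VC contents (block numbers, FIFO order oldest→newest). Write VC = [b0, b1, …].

  [0] addr=0xae blk=10 s=2: MISS | VC []
  [1] addr=0xea blk=14 s=2: MISS | VC [10]
  [2] addr=0x67 blk=6 s=2: MISS | VC [10, 14]
  [3] addr=0x90 blk=9 s=1: MISS | VC [10, 14]
  [4] addr=0xe9 blk=14 s=2: VC-HIT | VC [10, 6]
  [5] addr=0xe6 blk=14 s=2: L1-HIT | VC [10, 6]
  [6] addr=0x60 blk=6 s=2: VC-HIT | VC [10, 14]
  [7] addr=0xec blk=14 s=2: VC-HIT | VC [10, 6]
  [8] addr=0x1aa blk=26 s=2: MISS | VC [10, 6, 14]
  [9] addr=0x5c blk=5 s=1: MISS | VC [6, 14, 9]
  [10] addr=0xeb blk=14 s=2: VC-HIT | VC [6, 26, 9]
  [11] addr=0x92 blk=9 s=1: VC-HIT | VC [6, 26, 5]

VC = [6, 26, 5]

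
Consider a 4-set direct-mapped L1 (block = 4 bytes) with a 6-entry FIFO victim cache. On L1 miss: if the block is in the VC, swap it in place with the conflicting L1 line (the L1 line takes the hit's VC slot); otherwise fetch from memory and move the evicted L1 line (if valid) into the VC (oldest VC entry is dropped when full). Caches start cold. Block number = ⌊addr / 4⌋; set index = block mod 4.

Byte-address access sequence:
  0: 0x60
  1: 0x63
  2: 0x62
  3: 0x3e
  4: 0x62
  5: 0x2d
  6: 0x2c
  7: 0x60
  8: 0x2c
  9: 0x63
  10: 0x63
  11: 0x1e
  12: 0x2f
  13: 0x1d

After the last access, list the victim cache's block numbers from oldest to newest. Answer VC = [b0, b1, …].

  [0] addr=0x60 blk=24 s=0: MISS | VC []
  [1] addr=0x63 blk=24 s=0: L1-HIT | VC []
  [2] addr=0x62 blk=24 s=0: L1-HIT | VC []
  [3] addr=0x3e blk=15 s=3: MISS | VC []
  [4] addr=0x62 blk=24 s=0: L1-HIT | VC []
  [5] addr=0x2d blk=11 s=3: MISS | VC [15]
  [6] addr=0x2c blk=11 s=3: L1-HIT | VC [15]
  [7] addr=0x60 blk=24 s=0: L1-HIT | VC [15]
  [8] addr=0x2c blk=11 s=3: L1-HIT | VC [15]
  [9] addr=0x63 blk=24 s=0: L1-HIT | VC [15]
  [10] addr=0x63 blk=24 s=0: L1-HIT | VC [15]
  [11] addr=0x1e blk=7 s=3: MISS | VC [15, 11]
  [12] addr=0x2f blk=11 s=3: VC-HIT | VC [15, 7]
  [13] addr=0x1d blk=7 s=3: VC-HIT | VC [15, 11]

VC = [15, 11]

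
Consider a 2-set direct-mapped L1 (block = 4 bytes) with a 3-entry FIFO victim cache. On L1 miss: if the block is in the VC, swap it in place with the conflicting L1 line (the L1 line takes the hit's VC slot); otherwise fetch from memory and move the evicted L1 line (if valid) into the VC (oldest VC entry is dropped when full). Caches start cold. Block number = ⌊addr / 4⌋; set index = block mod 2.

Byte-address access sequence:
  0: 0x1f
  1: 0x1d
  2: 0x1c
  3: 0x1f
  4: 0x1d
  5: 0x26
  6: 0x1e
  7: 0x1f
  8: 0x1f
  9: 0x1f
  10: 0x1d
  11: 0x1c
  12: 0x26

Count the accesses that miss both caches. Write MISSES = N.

MISSES = 2

#0 0x1f→b7/s1 MISS; vc=[]
#1 0x1d→b7/s1 L1-HIT; vc=[]
#2 0x1c→b7/s1 L1-HIT; vc=[]
#3 0x1f→b7/s1 L1-HIT; vc=[]
#4 0x1d→b7/s1 L1-HIT; vc=[]
#5 0x26→b9/s1 MISS; vc=[7]
#6 0x1e→b7/s1 VC-HIT; vc=[9]
#7 0x1f→b7/s1 L1-HIT; vc=[9]
#8 0x1f→b7/s1 L1-HIT; vc=[9]
#9 0x1f→b7/s1 L1-HIT; vc=[9]
#10 0x1d→b7/s1 L1-HIT; vc=[9]
#11 0x1c→b7/s1 L1-HIT; vc=[9]
#12 0x26→b9/s1 VC-HIT; vc=[7]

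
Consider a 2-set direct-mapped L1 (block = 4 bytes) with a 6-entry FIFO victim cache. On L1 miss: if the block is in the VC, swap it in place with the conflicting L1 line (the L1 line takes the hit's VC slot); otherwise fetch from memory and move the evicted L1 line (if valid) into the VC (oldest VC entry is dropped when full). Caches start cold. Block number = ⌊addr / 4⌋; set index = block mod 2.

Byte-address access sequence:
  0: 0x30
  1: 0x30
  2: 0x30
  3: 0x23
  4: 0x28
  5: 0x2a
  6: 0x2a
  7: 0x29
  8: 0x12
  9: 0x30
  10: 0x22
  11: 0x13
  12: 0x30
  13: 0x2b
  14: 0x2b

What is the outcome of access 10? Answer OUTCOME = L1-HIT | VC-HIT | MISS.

OUTCOME = VC-HIT

  [0] addr=0x30 blk=12 s=0: MISS | VC []
  [1] addr=0x30 blk=12 s=0: L1-HIT | VC []
  [2] addr=0x30 blk=12 s=0: L1-HIT | VC []
  [3] addr=0x23 blk=8 s=0: MISS | VC [12]
  [4] addr=0x28 blk=10 s=0: MISS | VC [12, 8]
  [5] addr=0x2a blk=10 s=0: L1-HIT | VC [12, 8]
  [6] addr=0x2a blk=10 s=0: L1-HIT | VC [12, 8]
  [7] addr=0x29 blk=10 s=0: L1-HIT | VC [12, 8]
  [8] addr=0x12 blk=4 s=0: MISS | VC [12, 8, 10]
  [9] addr=0x30 blk=12 s=0: VC-HIT | VC [4, 8, 10]
  [10] addr=0x22 blk=8 s=0: VC-HIT | VC [4, 12, 10]
  [11] addr=0x13 blk=4 s=0: VC-HIT | VC [8, 12, 10]
  [12] addr=0x30 blk=12 s=0: VC-HIT | VC [8, 4, 10]
  [13] addr=0x2b blk=10 s=0: VC-HIT | VC [8, 4, 12]
  [14] addr=0x2b blk=10 s=0: L1-HIT | VC [8, 4, 12]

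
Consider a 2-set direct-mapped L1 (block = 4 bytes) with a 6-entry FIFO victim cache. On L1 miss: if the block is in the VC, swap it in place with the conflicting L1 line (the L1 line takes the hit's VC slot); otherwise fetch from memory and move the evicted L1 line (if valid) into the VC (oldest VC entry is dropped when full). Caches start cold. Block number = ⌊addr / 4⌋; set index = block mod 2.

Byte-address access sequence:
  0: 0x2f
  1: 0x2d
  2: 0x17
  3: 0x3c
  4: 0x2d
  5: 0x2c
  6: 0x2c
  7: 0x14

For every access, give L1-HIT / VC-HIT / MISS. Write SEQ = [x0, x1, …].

#0 0x2f→b11/s1 MISS; vc=[]
#1 0x2d→b11/s1 L1-HIT; vc=[]
#2 0x17→b5/s1 MISS; vc=[11]
#3 0x3c→b15/s1 MISS; vc=[11,5]
#4 0x2d→b11/s1 VC-HIT; vc=[15,5]
#5 0x2c→b11/s1 L1-HIT; vc=[15,5]
#6 0x2c→b11/s1 L1-HIT; vc=[15,5]
#7 0x14→b5/s1 VC-HIT; vc=[15,11]

SEQ = [MISS, L1-HIT, MISS, MISS, VC-HIT, L1-HIT, L1-HIT, VC-HIT]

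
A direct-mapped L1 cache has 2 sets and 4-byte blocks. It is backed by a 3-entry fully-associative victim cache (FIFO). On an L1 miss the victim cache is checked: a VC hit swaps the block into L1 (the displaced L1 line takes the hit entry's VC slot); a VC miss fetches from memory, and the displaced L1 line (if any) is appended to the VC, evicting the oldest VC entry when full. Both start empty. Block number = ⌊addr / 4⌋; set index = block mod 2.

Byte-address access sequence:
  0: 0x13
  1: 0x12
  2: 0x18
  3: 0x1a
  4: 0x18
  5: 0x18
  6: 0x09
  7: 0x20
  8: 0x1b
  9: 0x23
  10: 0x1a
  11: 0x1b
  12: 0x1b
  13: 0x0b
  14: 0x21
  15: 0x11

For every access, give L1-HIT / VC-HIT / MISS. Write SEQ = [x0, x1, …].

#0 0x13→b4/s0 MISS; vc=[]
#1 0x12→b4/s0 L1-HIT; vc=[]
#2 0x18→b6/s0 MISS; vc=[4]
#3 0x1a→b6/s0 L1-HIT; vc=[4]
#4 0x18→b6/s0 L1-HIT; vc=[4]
#5 0x18→b6/s0 L1-HIT; vc=[4]
#6 0x9→b2/s0 MISS; vc=[4,6]
#7 0x20→b8/s0 MISS; vc=[4,6,2]
#8 0x1b→b6/s0 VC-HIT; vc=[4,8,2]
#9 0x23→b8/s0 VC-HIT; vc=[4,6,2]
#10 0x1a→b6/s0 VC-HIT; vc=[4,8,2]
#11 0x1b→b6/s0 L1-HIT; vc=[4,8,2]
#12 0x1b→b6/s0 L1-HIT; vc=[4,8,2]
#13 0xb→b2/s0 VC-HIT; vc=[4,8,6]
#14 0x21→b8/s0 VC-HIT; vc=[4,2,6]
#15 0x11→b4/s0 VC-HIT; vc=[8,2,6]

SEQ = [MISS, L1-HIT, MISS, L1-HIT, L1-HIT, L1-HIT, MISS, MISS, VC-HIT, VC-HIT, VC-HIT, L1-HIT, L1-HIT, VC-HIT, VC-HIT, VC-HIT]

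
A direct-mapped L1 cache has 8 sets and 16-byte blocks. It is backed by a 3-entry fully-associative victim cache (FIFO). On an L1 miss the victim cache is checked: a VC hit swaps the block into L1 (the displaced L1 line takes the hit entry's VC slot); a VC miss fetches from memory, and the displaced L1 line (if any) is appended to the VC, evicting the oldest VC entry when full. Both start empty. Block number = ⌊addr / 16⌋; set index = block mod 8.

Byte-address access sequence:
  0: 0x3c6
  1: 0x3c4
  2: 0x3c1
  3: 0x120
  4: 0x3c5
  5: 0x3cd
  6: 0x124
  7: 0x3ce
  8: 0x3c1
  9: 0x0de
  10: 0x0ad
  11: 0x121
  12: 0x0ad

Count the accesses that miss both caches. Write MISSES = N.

  [0] addr=0x3c6 blk=60 s=4: MISS | VC []
  [1] addr=0x3c4 blk=60 s=4: L1-HIT | VC []
  [2] addr=0x3c1 blk=60 s=4: L1-HIT | VC []
  [3] addr=0x120 blk=18 s=2: MISS | VC []
  [4] addr=0x3c5 blk=60 s=4: L1-HIT | VC []
  [5] addr=0x3cd blk=60 s=4: L1-HIT | VC []
  [6] addr=0x124 blk=18 s=2: L1-HIT | VC []
  [7] addr=0x3ce blk=60 s=4: L1-HIT | VC []
  [8] addr=0x3c1 blk=60 s=4: L1-HIT | VC []
  [9] addr=0xde blk=13 s=5: MISS | VC []
  [10] addr=0xad blk=10 s=2: MISS | VC [18]
  [11] addr=0x121 blk=18 s=2: VC-HIT | VC [10]
  [12] addr=0xad blk=10 s=2: VC-HIT | VC [18]

MISSES = 4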